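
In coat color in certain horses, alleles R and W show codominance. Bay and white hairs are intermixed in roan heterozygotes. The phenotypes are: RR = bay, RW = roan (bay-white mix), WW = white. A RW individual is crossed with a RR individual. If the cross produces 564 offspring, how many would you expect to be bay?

Punnett square for RW × RR:
Offspring genotypes: 2 RR, 2 RW
Phenotype counts: 2 bay, 2 roan (bay-white mix)
bay: 2 out of 4 → fraction 1/2
Expected count = 1/2 × 564 = 282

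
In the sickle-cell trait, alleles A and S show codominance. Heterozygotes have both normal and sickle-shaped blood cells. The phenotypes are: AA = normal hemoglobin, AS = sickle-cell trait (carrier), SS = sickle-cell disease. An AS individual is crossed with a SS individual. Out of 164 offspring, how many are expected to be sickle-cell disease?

Punnett square for AS × SS:
Offspring genotypes: 2 AS, 2 SS
Phenotype counts: 2 sickle-cell trait (carrier), 2 sickle-cell disease
sickle-cell disease: 2 out of 4 → fraction 1/2
Expected count = 1/2 × 164 = 82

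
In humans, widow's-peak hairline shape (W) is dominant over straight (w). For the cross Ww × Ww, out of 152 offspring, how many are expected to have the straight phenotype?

Punnett square for Ww × Ww:
Offspring genotypes: 1 WW, 2 Ww, 1 ww
Total offspring: 4
Count with target: 1
Probability: 1/4
Expected count = 1/4 × 152 = 38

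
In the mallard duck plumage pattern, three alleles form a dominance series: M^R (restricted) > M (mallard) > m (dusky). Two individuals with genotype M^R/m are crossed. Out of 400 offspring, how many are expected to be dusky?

Cross: M^R/m × M^R/m
Allele dominance: M^R > M > m
Offspring genotypes: 1 M^R/M^R, 2 M^R/m, 1 m/m
Phenotype counts: 3 restricted, 1 dusky
dusky: 1 out of 4 → fraction 1/4
Expected count = 1/4 × 400 = 100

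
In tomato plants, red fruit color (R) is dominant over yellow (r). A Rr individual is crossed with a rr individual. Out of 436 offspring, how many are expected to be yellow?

Punnett square for Rr × rr:
Offspring genotypes: 2 Rr, 2 rr
red: 2, yellow: 2
yellow: 2 out of 4 → fraction 1/2
Expected count = 1/2 × 436 = 218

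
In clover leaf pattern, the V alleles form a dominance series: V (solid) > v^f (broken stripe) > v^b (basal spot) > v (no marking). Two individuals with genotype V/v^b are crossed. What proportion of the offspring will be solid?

Cross: V/v^b × V/v^b
Allele dominance: V > v^f > v^b > v
Offspring genotypes: 1 V/V, 2 V/v^b, 1 v^b/v^b
Phenotype counts: 3 solid, 1 basal spot
solid: 3 out of 4
Probability: 3/4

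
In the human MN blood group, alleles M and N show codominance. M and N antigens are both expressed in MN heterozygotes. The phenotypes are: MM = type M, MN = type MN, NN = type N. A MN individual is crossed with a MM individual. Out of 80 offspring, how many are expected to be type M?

Punnett square for MN × MM:
Offspring genotypes: 2 MM, 2 MN
Phenotype counts: 2 type M, 2 type MN
type M: 2 out of 4 → fraction 1/2
Expected count = 1/2 × 80 = 40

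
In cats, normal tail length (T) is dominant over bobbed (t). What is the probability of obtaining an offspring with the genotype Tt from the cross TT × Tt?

Punnett square for TT × Tt:
Offspring genotypes: 2 TT, 2 Tt
Total offspring: 4
Count with target: 2
Probability: 2/4 = 1/2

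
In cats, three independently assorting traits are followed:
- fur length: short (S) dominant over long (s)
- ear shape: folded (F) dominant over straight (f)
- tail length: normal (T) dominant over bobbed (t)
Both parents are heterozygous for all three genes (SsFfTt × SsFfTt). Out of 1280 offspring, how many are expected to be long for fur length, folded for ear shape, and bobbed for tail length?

Trihybrid cross: SsFfTt × SsFfTt
Each trait segregates independently with a 3:1 phenotypic ratio, so each gene contributes 3/4 (dominant) or 1/4 (recessive).
Target: long (fur length), folded (ear shape), bobbed (tail length)
Probability = product of independent per-trait probabilities
= 1/4 × 3/4 × 1/4 = 3/64
Expected count = 3/64 × 1280 = 60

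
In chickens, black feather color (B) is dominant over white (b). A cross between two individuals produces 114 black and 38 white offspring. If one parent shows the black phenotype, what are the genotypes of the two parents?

Observed offspring: 114 black, 38 white
The observed ratio simplifies to 3:1. White (bb) offspring appear, so each parent must contribute one b allele. The parent stated to show black carries B, so it is Bb. The other parent is then either Bb or bb: Bb × bb would give a 1:1 split, whereas Bb × Bb gives 3:1 — matching the data. So both parents are heterozygous (Bb × Bb).
Parent genotypes: Bb × Bb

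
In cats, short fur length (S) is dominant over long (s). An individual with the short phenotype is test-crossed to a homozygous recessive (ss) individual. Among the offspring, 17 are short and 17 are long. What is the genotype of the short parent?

Test cross: ? × ss
Offspring: 17 short, 17 long — approximately 1:1.
A 1:1 ratio in a test cross indicates the unknown parent is heterozygous (Ss).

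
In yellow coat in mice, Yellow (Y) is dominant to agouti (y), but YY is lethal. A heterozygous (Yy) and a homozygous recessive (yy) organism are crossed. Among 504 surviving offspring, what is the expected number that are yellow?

Cross: Yy × yy
Punnett square offspring (before lethality): 2 Yy, 2 yy
No YY offspring are produced in this cross.
yellow: 2 out of 4 → fraction 1/2
Expected count = 1/2 × 504 = 252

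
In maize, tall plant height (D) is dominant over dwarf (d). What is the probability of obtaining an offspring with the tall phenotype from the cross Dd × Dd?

Punnett square for Dd × Dd:
Offspring genotypes: 1 DD, 2 Dd, 1 dd
Total offspring: 4
Count with target: 3
Probability: 3/4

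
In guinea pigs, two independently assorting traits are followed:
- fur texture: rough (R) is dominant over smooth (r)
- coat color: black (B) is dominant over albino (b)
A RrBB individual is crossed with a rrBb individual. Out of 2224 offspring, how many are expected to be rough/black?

Dihybrid cross RrBB × rrBb — consider each gene separately:
fur texture: Rr × rr → 2 Rr, 2 rr → 2 R_ : 2 rr (out of 4)
coat color: BB × Bb → 2 BB, 2 Bb → 4 B_ (out of 4)
Combine (counts out of 4 × 4 = 16): rough/black (R_B_) = 2×4 = 8; smooth/black (rrB_) = 2×4 = 8
Phenotype counts (out of 16): 8 rough/black, 8 smooth/black
rough/black: 8 out of 16 → fraction 1/2
Expected count = 1/2 × 2224 = 1112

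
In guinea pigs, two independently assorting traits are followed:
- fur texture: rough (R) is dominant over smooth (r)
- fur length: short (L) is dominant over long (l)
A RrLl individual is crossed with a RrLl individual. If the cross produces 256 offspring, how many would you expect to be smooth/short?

Dihybrid cross RrLl × RrLl — consider each gene separately:
fur texture: Rr × Rr → 1 RR, 2 Rr, 1 rr → 3 R_ : 1 rr (out of 4)
fur length: Ll × Ll → 1 LL, 2 Ll, 1 ll → 3 L_ : 1 ll (out of 4)
Combine (counts out of 4 × 4 = 16): rough/short (R_L_) = 3×3 = 9; rough/long (R_ll) = 3×1 = 3; smooth/short (rrL_) = 1×3 = 3; smooth/long (rrll) = 1×1 = 1
Phenotype counts (out of 16): 9 rough/short, 3 rough/long, 3 smooth/short, 1 smooth/long
smooth/short: 3 out of 16 → fraction 3/16
Expected count = 3/16 × 256 = 48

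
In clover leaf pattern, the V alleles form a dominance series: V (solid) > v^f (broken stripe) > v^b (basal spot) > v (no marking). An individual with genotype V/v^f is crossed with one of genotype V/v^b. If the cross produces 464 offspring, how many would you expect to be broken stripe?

Cross: V/v^f × V/v^b
Allele dominance: V > v^f > v^b > v
Offspring genotypes: 1 V/V, 1 V/v^b, 1 V/v^f, 1 v^f/v^b
Phenotype counts: 3 solid, 1 broken stripe
broken stripe: 1 out of 4 → fraction 1/4
Expected count = 1/4 × 464 = 116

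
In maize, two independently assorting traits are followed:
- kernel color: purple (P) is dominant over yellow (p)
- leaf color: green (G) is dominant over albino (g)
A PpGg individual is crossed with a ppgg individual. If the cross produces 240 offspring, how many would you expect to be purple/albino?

Dihybrid cross PpGg × ppgg — consider each gene separately:
kernel color: Pp × pp → 2 Pp, 2 pp → 2 P_ : 2 pp (out of 4)
leaf color: Gg × gg → 2 Gg, 2 gg → 2 G_ : 2 gg (out of 4)
Combine (counts out of 4 × 4 = 16): purple/green (P_G_) = 2×2 = 4; purple/albino (P_gg) = 2×2 = 4; yellow/green (ppG_) = 2×2 = 4; yellow/albino (ppgg) = 2×2 = 4
Phenotype counts (out of 16): 4 purple/green, 4 purple/albino, 4 yellow/green, 4 yellow/albino
purple/albino: 4 out of 16 → fraction 1/4
Expected count = 1/4 × 240 = 60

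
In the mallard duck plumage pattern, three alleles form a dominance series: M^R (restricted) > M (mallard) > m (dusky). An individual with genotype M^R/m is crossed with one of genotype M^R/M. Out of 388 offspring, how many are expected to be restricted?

Cross: M^R/m × M^R/M
Allele dominance: M^R > M > m
Offspring genotypes: 1 M^R/M^R, 1 M^R/M, 1 M^R/m, 1 M/m
Phenotype counts: 3 restricted, 1 mallard
restricted: 3 out of 4 → fraction 3/4
Expected count = 3/4 × 388 = 291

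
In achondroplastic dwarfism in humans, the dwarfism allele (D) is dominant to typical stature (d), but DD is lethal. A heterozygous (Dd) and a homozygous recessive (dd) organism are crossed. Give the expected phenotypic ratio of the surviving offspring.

Cross: Dd × dd
Punnett square offspring (before lethality): 2 Dd, 2 dd
No DD offspring are produced in this cross.
Ratio: 1 achondroplastic dwarf : 1 typical stature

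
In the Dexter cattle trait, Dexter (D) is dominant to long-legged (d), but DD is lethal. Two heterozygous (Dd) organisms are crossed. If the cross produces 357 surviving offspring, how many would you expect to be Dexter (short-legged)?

Cross: Dd × Dd
Punnett square offspring (before lethality): 1 DD, 2 Dd, 1 dd
The DD genotype is lethal (embryos die); surviving offspring: 2 Dd, 1 dd
Dexter (short-legged): 2 out of 3 → fraction 2/3
Expected count = 2/3 × 357 = 238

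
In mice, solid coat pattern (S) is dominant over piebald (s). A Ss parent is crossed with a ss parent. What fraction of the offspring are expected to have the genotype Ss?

Punnett square for Ss × ss:
Offspring genotypes: 2 Ss, 2 ss
Total offspring: 4
Count with target: 2
Probability: 2/4 = 1/2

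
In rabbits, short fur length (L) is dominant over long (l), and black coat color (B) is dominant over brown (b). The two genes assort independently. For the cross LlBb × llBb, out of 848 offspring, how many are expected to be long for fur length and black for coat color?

Dihybrid cross LlBb × llBb — consider each gene separately:
fur length: Ll × ll → 2 Ll, 2 ll → 2 L_ : 2 ll (out of 4)
coat color: Bb × Bb → 1 BB, 2 Bb, 1 bb → 3 B_ : 1 bb (out of 4)
Looking for: long (ll) and black (B_)
P(long) = 2/4, P(black) = 3/4
P(both) = 2/4 × 3/4 = 6/16 = 3/8
Expected count = 3/8 × 848 = 318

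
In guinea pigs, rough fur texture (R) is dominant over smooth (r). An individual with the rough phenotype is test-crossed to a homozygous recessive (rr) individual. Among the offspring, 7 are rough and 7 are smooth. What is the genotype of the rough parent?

Test cross: ? × rr
Offspring: 7 rough, 7 smooth — approximately 1:1.
A 1:1 ratio in a test cross indicates the unknown parent is heterozygous (Rr).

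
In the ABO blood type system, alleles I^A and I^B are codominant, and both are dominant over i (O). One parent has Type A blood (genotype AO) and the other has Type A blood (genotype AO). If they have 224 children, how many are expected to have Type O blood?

Cross: AO × AO
Possible offspring genotypes: 1 AA, 2 AO, 1 OO
Blood type counts: 3 Type A, 1 Type O
Probability of Type O: 1/4
Expected count = 1/4 × 224 = 56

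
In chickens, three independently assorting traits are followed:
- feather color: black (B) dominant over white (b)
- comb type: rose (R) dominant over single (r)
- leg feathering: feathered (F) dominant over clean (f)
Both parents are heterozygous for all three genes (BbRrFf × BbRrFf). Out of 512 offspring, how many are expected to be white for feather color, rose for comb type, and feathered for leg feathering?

Trihybrid cross: BbRrFf × BbRrFf
Each trait segregates independently with a 3:1 phenotypic ratio, so each gene contributes 3/4 (dominant) or 1/4 (recessive).
Target: white (feather color), rose (comb type), feathered (leg feathering)
Probability = product of independent per-trait probabilities
= 1/4 × 3/4 × 3/4 = 9/64
Expected count = 9/64 × 512 = 72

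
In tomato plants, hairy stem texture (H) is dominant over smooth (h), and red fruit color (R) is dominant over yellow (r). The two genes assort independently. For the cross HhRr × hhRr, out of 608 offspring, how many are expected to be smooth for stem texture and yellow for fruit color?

Dihybrid cross HhRr × hhRr — consider each gene separately:
stem texture: Hh × hh → 2 Hh, 2 hh → 2 H_ : 2 hh (out of 4)
fruit color: Rr × Rr → 1 RR, 2 Rr, 1 rr → 3 R_ : 1 rr (out of 4)
Looking for: smooth (hh) and yellow (rr)
P(smooth) = 2/4, P(yellow) = 1/4
P(both) = 2/4 × 1/4 = 2/16 = 1/8
Expected count = 1/8 × 608 = 76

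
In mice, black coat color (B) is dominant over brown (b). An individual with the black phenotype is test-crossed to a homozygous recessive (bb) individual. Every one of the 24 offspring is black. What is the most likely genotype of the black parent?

Test cross: ? × bb
All offspring are black.
If the unknown parent were heterozygous (Bb), about half of 24 offspring would be brown; none are. The unknown parent is most likely homozygous dominant (BB).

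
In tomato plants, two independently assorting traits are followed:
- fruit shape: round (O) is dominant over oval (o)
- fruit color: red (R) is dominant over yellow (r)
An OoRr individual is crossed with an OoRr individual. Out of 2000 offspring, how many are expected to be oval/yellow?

Dihybrid cross OoRr × OoRr — consider each gene separately:
fruit shape: Oo × Oo → 1 OO, 2 Oo, 1 oo → 3 O_ : 1 oo (out of 4)
fruit color: Rr × Rr → 1 RR, 2 Rr, 1 rr → 3 R_ : 1 rr (out of 4)
Combine (counts out of 4 × 4 = 16): round/red (O_R_) = 3×3 = 9; round/yellow (O_rr) = 3×1 = 3; oval/red (ooR_) = 1×3 = 3; oval/yellow (oorr) = 1×1 = 1
Phenotype counts (out of 16): 9 round/red, 3 round/yellow, 3 oval/red, 1 oval/yellow
oval/yellow: 1 out of 16 → fraction 1/16
Expected count = 1/16 × 2000 = 125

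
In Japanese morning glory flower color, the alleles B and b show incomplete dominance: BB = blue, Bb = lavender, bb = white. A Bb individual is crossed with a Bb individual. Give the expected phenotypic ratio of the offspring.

Punnett square for Bb × Bb:
Offspring genotypes: 1 BB, 2 Bb, 1 bb
Phenotype counts: 1 blue, 2 lavender, 1 white
Ratio: 1 blue : 2 lavender : 1 white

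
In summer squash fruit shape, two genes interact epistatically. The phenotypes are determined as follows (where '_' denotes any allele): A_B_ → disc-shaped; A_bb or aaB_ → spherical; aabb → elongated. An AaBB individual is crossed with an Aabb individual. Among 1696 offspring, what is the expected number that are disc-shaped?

Cross: AaBB × Aabb — consider each gene separately:
A gene: Aa × Aa → 1 AA, 2 Aa, 1 aa → 3 A_ : 1 aa (out of 4)
B gene: BB × bb → 4 Bb → 4 B_ (out of 4)
Genotype classes (out of 4 × 4 = 16): A_B_ = 3×4 = 12; aaB_ = 1×4 = 4
Apply the phenotype rules: A_B_ (12) → disc-shaped; aaB_ (4) → spherical
Phenotype counts (out of 16): 12 disc-shaped, 4 spherical
disc-shaped: 12 out of 16 → fraction 3/4
Expected count = 3/4 × 1696 = 1272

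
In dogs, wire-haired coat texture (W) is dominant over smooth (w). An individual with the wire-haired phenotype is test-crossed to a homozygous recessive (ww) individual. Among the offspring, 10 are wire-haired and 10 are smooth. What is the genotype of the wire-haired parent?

Test cross: ? × ww
Offspring: 10 wire-haired, 10 smooth — approximately 1:1.
A 1:1 ratio in a test cross indicates the unknown parent is heterozygous (Ww).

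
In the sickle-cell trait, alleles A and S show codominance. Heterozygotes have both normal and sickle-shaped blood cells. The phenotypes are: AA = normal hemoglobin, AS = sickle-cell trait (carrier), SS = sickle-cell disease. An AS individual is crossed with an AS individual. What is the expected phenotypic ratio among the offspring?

Punnett square for AS × AS:
Offspring genotypes: 1 AA, 2 AS, 1 SS
Phenotype counts: 1 normal hemoglobin, 2 sickle-cell trait (carrier), 1 sickle-cell disease
Ratio: 1 normal hemoglobin : 2 sickle-cell trait (carrier) : 1 sickle-cell disease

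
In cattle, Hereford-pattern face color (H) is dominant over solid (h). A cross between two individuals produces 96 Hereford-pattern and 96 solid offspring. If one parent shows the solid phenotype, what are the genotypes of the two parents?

Observed offspring: 96 Hereford-pattern, 96 solid
The observed ratio simplifies to 1:1. One parent shows solid, so its genotype must be hh. A 1:1 offspring split requires the other parent to be heterozygous (Hh).
Parent genotypes: hh × Hh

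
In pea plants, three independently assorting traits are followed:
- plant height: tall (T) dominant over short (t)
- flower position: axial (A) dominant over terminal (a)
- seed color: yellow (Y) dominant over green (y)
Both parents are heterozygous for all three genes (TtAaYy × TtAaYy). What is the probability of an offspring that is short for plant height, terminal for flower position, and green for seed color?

Trihybrid cross: TtAaYy × TtAaYy
Each trait segregates independently with a 3:1 phenotypic ratio, so each gene contributes 3/4 (dominant) or 1/4 (recessive).
Target: short (plant height), terminal (flower position), green (seed color)
Probability = product of independent per-trait probabilities
= 1/4 × 1/4 × 1/4 = 1/64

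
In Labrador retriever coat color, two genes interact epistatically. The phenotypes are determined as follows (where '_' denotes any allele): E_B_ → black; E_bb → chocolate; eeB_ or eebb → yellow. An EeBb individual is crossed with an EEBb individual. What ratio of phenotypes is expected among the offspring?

Cross: EeBb × EEBb — consider each gene separately:
E gene: Ee × EE → 2 EE, 2 Ee → 4 E_ (out of 4)
B gene: Bb × Bb → 1 BB, 2 Bb, 1 bb → 3 B_ : 1 bb (out of 4)
Genotype classes (out of 4 × 4 = 16): E_B_ = 4×3 = 12; E_bb = 4×1 = 4
Apply the phenotype rules: E_B_ (12) → black; E_bb (4) → chocolate
Phenotype counts (out of 16): 12 black, 4 chocolate
Ratio: 3 black : 1 chocolate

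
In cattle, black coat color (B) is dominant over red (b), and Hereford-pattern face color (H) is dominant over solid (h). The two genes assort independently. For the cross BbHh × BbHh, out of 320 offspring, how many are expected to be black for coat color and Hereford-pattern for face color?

Dihybrid cross BbHh × BbHh — consider each gene separately:
coat color: Bb × Bb → 1 BB, 2 Bb, 1 bb → 3 B_ : 1 bb (out of 4)
face color: Hh × Hh → 1 HH, 2 Hh, 1 hh → 3 H_ : 1 hh (out of 4)
Looking for: black (B_) and Hereford-pattern (H_)
P(black) = 3/4, P(Hereford-pattern) = 3/4
P(both) = 3/4 × 3/4 = 9/16
Expected count = 9/16 × 320 = 180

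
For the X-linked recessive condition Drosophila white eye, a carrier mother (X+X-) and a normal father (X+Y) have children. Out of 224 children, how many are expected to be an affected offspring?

Cross: X+X- × X+Y
Offspring: 1 X+X+, 1 X+Y, 1 X+X-, 1 X-Y
Probability of an affected offspring: 1/4
Expected count = 1/4 × 224 = 56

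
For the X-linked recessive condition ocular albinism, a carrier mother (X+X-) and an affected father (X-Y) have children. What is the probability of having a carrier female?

Cross: X+X- × X-Y
Offspring: 1 X+X-, 1 X+Y, 1 X-X-, 1 X-Y
Probability of a carrier female: 1/4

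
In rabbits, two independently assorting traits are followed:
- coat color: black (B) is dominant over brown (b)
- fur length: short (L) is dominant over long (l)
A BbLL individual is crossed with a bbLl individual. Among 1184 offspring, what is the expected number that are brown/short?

Dihybrid cross BbLL × bbLl — consider each gene separately:
coat color: Bb × bb → 2 Bb, 2 bb → 2 B_ : 2 bb (out of 4)
fur length: LL × Ll → 2 LL, 2 Ll → 4 L_ (out of 4)
Combine (counts out of 4 × 4 = 16): black/short (B_L_) = 2×4 = 8; brown/short (bbL_) = 2×4 = 8
Phenotype counts (out of 16): 8 black/short, 8 brown/short
brown/short: 8 out of 16 → fraction 1/2
Expected count = 1/2 × 1184 = 592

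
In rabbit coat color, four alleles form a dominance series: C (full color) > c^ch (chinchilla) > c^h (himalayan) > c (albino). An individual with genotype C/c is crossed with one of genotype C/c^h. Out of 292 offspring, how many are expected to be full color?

Cross: C/c × C/c^h
Allele dominance: C > c^ch > c^h > c
Offspring genotypes: 1 C/C, 1 C/c^h, 1 C/c, 1 c^h/c
Phenotype counts: 3 full color, 1 himalayan
full color: 3 out of 4 → fraction 3/4
Expected count = 3/4 × 292 = 219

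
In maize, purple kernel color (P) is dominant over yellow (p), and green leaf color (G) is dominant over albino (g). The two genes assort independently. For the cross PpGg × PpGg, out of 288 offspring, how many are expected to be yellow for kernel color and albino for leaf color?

Dihybrid cross PpGg × PpGg — consider each gene separately:
kernel color: Pp × Pp → 1 PP, 2 Pp, 1 pp → 3 P_ : 1 pp (out of 4)
leaf color: Gg × Gg → 1 GG, 2 Gg, 1 gg → 3 G_ : 1 gg (out of 4)
Looking for: yellow (pp) and albino (gg)
P(yellow) = 1/4, P(albino) = 1/4
P(both) = 1/4 × 1/4 = 1/16
Expected count = 1/16 × 288 = 18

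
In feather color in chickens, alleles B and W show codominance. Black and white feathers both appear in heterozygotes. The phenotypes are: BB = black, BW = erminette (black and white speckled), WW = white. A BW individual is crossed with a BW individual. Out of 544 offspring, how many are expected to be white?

Punnett square for BW × BW:
Offspring genotypes: 1 BB, 2 BW, 1 WW
Phenotype counts: 1 black, 2 erminette (black and white speckled), 1 white
white: 1 out of 4 → fraction 1/4
Expected count = 1/4 × 544 = 136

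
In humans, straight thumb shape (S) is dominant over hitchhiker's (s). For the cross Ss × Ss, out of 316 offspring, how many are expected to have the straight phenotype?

Punnett square for Ss × Ss:
Offspring genotypes: 1 SS, 2 Ss, 1 ss
Total offspring: 4
Count with target: 3
Probability: 3/4
Expected count = 3/4 × 316 = 237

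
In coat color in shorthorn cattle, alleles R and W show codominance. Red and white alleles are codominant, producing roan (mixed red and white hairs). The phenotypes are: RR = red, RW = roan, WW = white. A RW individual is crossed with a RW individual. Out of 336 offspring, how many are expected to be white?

Punnett square for RW × RW:
Offspring genotypes: 1 RR, 2 RW, 1 WW
Phenotype counts: 1 red, 2 roan, 1 white
white: 1 out of 4 → fraction 1/4
Expected count = 1/4 × 336 = 84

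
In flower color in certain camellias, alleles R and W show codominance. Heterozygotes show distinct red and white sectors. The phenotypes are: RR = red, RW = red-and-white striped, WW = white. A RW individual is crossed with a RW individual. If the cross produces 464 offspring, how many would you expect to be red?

Punnett square for RW × RW:
Offspring genotypes: 1 RR, 2 RW, 1 WW
Phenotype counts: 1 red, 2 red-and-white striped, 1 white
red: 1 out of 4 → fraction 1/4
Expected count = 1/4 × 464 = 116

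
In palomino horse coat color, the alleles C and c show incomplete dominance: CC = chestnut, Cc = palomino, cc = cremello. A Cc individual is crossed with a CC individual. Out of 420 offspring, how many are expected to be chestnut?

Punnett square for Cc × CC:
Offspring genotypes: 2 CC, 2 Cc
Phenotype counts: 2 chestnut, 2 palomino
chestnut: 2 out of 4 → fraction 1/2
Expected count = 1/2 × 420 = 210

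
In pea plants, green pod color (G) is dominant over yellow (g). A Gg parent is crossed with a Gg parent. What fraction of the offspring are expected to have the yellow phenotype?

Punnett square for Gg × Gg:
Offspring genotypes: 1 GG, 2 Gg, 1 gg
Total offspring: 4
Count with target: 1
Probability: 1/4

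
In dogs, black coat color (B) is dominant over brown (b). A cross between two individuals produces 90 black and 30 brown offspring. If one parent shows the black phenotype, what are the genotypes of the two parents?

Observed offspring: 90 black, 30 brown
The observed ratio simplifies to 3:1. Brown (bb) offspring appear, so each parent must contribute one b allele. The parent stated to show black carries B, so it is Bb. The other parent is then either Bb or bb: Bb × bb would give a 1:1 split, whereas Bb × Bb gives 3:1 — matching the data. So both parents are heterozygous (Bb × Bb).
Parent genotypes: Bb × Bb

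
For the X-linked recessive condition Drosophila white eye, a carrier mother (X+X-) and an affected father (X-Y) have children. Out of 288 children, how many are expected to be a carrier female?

Cross: X+X- × X-Y
Offspring: 1 X+X-, 1 X+Y, 1 X-X-, 1 X-Y
Probability of a carrier female: 1/4
Expected count = 1/4 × 288 = 72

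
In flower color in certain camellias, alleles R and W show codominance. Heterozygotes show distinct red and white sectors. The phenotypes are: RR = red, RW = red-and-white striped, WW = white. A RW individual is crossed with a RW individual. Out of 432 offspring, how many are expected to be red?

Punnett square for RW × RW:
Offspring genotypes: 1 RR, 2 RW, 1 WW
Phenotype counts: 1 red, 2 red-and-white striped, 1 white
red: 1 out of 4 → fraction 1/4
Expected count = 1/4 × 432 = 108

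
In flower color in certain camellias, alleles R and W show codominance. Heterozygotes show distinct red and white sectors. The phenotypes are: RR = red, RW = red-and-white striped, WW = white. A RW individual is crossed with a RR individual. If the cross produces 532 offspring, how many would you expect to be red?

Punnett square for RW × RR:
Offspring genotypes: 2 RR, 2 RW
Phenotype counts: 2 red, 2 red-and-white striped
red: 2 out of 4 → fraction 1/2
Expected count = 1/2 × 532 = 266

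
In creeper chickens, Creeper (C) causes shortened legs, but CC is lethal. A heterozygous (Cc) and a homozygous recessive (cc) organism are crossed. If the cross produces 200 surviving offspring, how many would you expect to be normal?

Cross: Cc × cc
Punnett square offspring (before lethality): 2 Cc, 2 cc
No CC offspring are produced in this cross.
normal: 2 out of 4 → fraction 1/2
Expected count = 1/2 × 200 = 100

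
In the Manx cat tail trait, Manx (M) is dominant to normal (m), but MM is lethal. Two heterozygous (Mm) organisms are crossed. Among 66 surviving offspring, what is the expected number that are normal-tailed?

Cross: Mm × Mm
Punnett square offspring (before lethality): 1 MM, 2 Mm, 1 mm
The MM genotype is lethal (embryos die); surviving offspring: 2 Mm, 1 mm
normal-tailed: 1 out of 3 → fraction 1/3
Expected count = 1/3 × 66 = 22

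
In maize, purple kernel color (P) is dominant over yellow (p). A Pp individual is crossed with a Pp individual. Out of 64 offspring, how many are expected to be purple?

Punnett square for Pp × Pp:
Offspring genotypes: 1 PP, 2 Pp, 1 pp
purple: 3, yellow: 1
purple: 3 out of 4 → fraction 3/4
Expected count = 3/4 × 64 = 48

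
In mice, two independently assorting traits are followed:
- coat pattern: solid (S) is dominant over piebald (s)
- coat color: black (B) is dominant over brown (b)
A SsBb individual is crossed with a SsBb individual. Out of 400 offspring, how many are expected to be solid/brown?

Dihybrid cross SsBb × SsBb — consider each gene separately:
coat pattern: Ss × Ss → 1 SS, 2 Ss, 1 ss → 3 S_ : 1 ss (out of 4)
coat color: Bb × Bb → 1 BB, 2 Bb, 1 bb → 3 B_ : 1 bb (out of 4)
Combine (counts out of 4 × 4 = 16): solid/black (S_B_) = 3×3 = 9; solid/brown (S_bb) = 3×1 = 3; piebald/black (ssB_) = 1×3 = 3; piebald/brown (ssbb) = 1×1 = 1
Phenotype counts (out of 16): 9 solid/black, 3 solid/brown, 3 piebald/black, 1 piebald/brown
solid/brown: 3 out of 16 → fraction 3/16
Expected count = 3/16 × 400 = 75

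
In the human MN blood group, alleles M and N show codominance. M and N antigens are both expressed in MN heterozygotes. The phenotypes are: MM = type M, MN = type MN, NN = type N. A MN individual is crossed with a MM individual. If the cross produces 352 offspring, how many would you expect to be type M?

Punnett square for MN × MM:
Offspring genotypes: 2 MM, 2 MN
Phenotype counts: 2 type M, 2 type MN
type M: 2 out of 4 → fraction 1/2
Expected count = 1/2 × 352 = 176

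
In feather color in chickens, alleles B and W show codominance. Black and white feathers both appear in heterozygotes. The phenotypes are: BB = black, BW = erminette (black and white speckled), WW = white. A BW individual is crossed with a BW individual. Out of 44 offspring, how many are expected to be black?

Punnett square for BW × BW:
Offspring genotypes: 1 BB, 2 BW, 1 WW
Phenotype counts: 1 black, 2 erminette (black and white speckled), 1 white
black: 1 out of 4 → fraction 1/4
Expected count = 1/4 × 44 = 11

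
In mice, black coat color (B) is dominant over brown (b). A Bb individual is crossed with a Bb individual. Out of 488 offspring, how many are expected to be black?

Punnett square for Bb × Bb:
Offspring genotypes: 1 BB, 2 Bb, 1 bb
black: 3, brown: 1
black: 3 out of 4 → fraction 3/4
Expected count = 3/4 × 488 = 366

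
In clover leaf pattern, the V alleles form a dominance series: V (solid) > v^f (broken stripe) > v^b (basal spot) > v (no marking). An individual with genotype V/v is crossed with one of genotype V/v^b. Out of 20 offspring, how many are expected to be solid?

Cross: V/v × V/v^b
Allele dominance: V > v^f > v^b > v
Offspring genotypes: 1 V/V, 1 V/v^b, 1 V/v, 1 v^b/v
Phenotype counts: 3 solid, 1 basal spot
solid: 3 out of 4 → fraction 3/4
Expected count = 3/4 × 20 = 15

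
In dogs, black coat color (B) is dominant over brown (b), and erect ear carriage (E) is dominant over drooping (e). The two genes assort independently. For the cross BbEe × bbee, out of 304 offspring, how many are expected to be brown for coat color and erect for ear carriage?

Dihybrid cross BbEe × bbee — consider each gene separately:
coat color: Bb × bb → 2 Bb, 2 bb → 2 B_ : 2 bb (out of 4)
ear carriage: Ee × ee → 2 Ee, 2 ee → 2 E_ : 2 ee (out of 4)
Looking for: brown (bb) and erect (E_)
P(brown) = 2/4, P(erect) = 2/4
P(both) = 2/4 × 2/4 = 4/16 = 1/4
Expected count = 1/4 × 304 = 76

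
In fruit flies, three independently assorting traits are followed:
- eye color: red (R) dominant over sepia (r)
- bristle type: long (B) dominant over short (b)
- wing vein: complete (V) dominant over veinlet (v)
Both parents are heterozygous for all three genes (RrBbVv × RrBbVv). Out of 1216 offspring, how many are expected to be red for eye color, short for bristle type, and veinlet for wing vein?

Trihybrid cross: RrBbVv × RrBbVv
Each trait segregates independently with a 3:1 phenotypic ratio, so each gene contributes 3/4 (dominant) or 1/4 (recessive).
Target: red (eye color), short (bristle type), veinlet (wing vein)
Probability = product of independent per-trait probabilities
= 3/4 × 1/4 × 1/4 = 3/64
Expected count = 3/64 × 1216 = 57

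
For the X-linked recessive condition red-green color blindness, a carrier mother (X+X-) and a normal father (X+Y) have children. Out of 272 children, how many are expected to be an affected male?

Cross: X+X- × X+Y
Offspring: 1 X+X+, 1 X+Y, 1 X+X-, 1 X-Y
Probability of an affected male: 1/4
Expected count = 1/4 × 272 = 68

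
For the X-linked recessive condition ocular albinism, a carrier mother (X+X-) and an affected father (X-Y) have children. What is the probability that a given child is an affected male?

Cross: X+X- × X-Y
Offspring: 1 X+X-, 1 X+Y, 1 X-X-, 1 X-Y
Probability of an affected male: 1/4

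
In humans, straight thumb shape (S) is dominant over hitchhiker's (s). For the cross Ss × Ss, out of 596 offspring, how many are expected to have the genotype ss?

Punnett square for Ss × Ss:
Offspring genotypes: 1 SS, 2 Ss, 1 ss
Total offspring: 4
Count with target: 1
Probability: 1/4
Expected count = 1/4 × 596 = 149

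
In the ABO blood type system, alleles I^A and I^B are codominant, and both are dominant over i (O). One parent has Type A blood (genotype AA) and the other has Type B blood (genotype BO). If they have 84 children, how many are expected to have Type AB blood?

Cross: AA × BO
Possible offspring genotypes: 2 AB, 2 AO
Blood type counts: 2 Type AB, 2 Type A
Probability of Type AB: 2/4 = 1/2
Expected count = 1/2 × 84 = 42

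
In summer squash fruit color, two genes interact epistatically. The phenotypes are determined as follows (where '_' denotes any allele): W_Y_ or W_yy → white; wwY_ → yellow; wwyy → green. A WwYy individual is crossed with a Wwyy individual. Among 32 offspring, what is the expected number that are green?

Cross: WwYy × Wwyy — consider each gene separately:
W gene: Ww × Ww → 1 WW, 2 Ww, 1 ww → 3 W_ : 1 ww (out of 4)
Y gene: Yy × yy → 2 Yy, 2 yy → 2 Y_ : 2 yy (out of 4)
Genotype classes (out of 4 × 4 = 16): W_Y_ = 3×2 = 6; W_yy = 3×2 = 6; wwY_ = 1×2 = 2; wwyy = 1×2 = 2
Apply the phenotype rules: W_Y_ (6) + W_yy (6) → white; wwY_ (2) → yellow; wwyy (2) → green
Phenotype counts (out of 16): 12 white, 2 yellow, 2 green
green: 2 out of 16 → fraction 1/8
Expected count = 1/8 × 32 = 4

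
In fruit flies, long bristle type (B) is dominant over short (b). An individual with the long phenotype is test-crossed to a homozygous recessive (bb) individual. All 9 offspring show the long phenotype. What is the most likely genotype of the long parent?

Test cross: ? × bb
All offspring are long.
If the unknown parent were heterozygous (Bb), about half of 9 offspring would be short; none are. The unknown parent is most likely homozygous dominant (BB).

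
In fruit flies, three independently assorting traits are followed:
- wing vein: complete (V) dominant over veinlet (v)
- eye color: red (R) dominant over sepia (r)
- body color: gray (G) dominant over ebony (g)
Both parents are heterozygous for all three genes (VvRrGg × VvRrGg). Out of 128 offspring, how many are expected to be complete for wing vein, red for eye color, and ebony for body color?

Trihybrid cross: VvRrGg × VvRrGg
Each trait segregates independently with a 3:1 phenotypic ratio, so each gene contributes 3/4 (dominant) or 1/4 (recessive).
Target: complete (wing vein), red (eye color), ebony (body color)
Probability = product of independent per-trait probabilities
= 3/4 × 3/4 × 1/4 = 9/64
Expected count = 9/64 × 128 = 18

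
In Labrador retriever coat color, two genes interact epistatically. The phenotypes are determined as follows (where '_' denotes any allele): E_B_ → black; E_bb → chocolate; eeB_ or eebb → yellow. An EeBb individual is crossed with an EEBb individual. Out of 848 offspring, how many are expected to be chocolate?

Cross: EeBb × EEBb — consider each gene separately:
E gene: Ee × EE → 2 EE, 2 Ee → 4 E_ (out of 4)
B gene: Bb × Bb → 1 BB, 2 Bb, 1 bb → 3 B_ : 1 bb (out of 4)
Genotype classes (out of 4 × 4 = 16): E_B_ = 4×3 = 12; E_bb = 4×1 = 4
Apply the phenotype rules: E_B_ (12) → black; E_bb (4) → chocolate
Phenotype counts (out of 16): 12 black, 4 chocolate
chocolate: 4 out of 16 → fraction 1/4
Expected count = 1/4 × 848 = 212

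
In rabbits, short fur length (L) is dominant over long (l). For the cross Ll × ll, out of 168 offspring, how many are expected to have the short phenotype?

Punnett square for Ll × ll:
Offspring genotypes: 2 Ll, 2 ll
Total offspring: 4
Count with target: 2
Probability: 2/4 = 1/2
Expected count = 1/2 × 168 = 84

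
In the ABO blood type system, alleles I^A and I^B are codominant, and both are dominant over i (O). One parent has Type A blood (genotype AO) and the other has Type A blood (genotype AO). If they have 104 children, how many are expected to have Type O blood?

Cross: AO × AO
Possible offspring genotypes: 1 AA, 2 AO, 1 OO
Blood type counts: 3 Type A, 1 Type O
Probability of Type O: 1/4
Expected count = 1/4 × 104 = 26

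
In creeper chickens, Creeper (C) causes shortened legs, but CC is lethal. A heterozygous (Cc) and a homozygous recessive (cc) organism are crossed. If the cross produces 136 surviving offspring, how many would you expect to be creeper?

Cross: Cc × cc
Punnett square offspring (before lethality): 2 Cc, 2 cc
No CC offspring are produced in this cross.
creeper: 2 out of 4 → fraction 1/2
Expected count = 1/2 × 136 = 68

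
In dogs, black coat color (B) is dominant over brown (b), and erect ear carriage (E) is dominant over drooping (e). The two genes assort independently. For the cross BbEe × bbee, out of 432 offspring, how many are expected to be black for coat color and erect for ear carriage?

Dihybrid cross BbEe × bbee — consider each gene separately:
coat color: Bb × bb → 2 Bb, 2 bb → 2 B_ : 2 bb (out of 4)
ear carriage: Ee × ee → 2 Ee, 2 ee → 2 E_ : 2 ee (out of 4)
Looking for: black (B_) and erect (E_)
P(black) = 2/4, P(erect) = 2/4
P(both) = 2/4 × 2/4 = 4/16 = 1/4
Expected count = 1/4 × 432 = 108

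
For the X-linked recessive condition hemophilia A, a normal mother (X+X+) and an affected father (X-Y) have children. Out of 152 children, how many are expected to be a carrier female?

Cross: X+X+ × X-Y
Offspring: 2 X+X-, 2 X+Y
Probability of a carrier female: 2/4 = 1/2
Expected count = 1/2 × 152 = 76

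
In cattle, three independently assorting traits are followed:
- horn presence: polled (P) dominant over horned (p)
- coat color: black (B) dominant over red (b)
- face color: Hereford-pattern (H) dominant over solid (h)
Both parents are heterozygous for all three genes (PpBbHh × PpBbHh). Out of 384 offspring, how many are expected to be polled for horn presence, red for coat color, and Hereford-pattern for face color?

Trihybrid cross: PpBbHh × PpBbHh
Each trait segregates independently with a 3:1 phenotypic ratio, so each gene contributes 3/4 (dominant) or 1/4 (recessive).
Target: polled (horn presence), red (coat color), Hereford-pattern (face color)
Probability = product of independent per-trait probabilities
= 3/4 × 1/4 × 3/4 = 9/64
Expected count = 9/64 × 384 = 54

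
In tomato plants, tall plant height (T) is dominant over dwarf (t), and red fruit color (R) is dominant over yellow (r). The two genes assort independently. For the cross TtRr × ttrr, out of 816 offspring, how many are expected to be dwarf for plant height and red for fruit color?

Dihybrid cross TtRr × ttrr — consider each gene separately:
plant height: Tt × tt → 2 Tt, 2 tt → 2 T_ : 2 tt (out of 4)
fruit color: Rr × rr → 2 Rr, 2 rr → 2 R_ : 2 rr (out of 4)
Looking for: dwarf (tt) and red (R_)
P(dwarf) = 2/4, P(red) = 2/4
P(both) = 2/4 × 2/4 = 4/16 = 1/4
Expected count = 1/4 × 816 = 204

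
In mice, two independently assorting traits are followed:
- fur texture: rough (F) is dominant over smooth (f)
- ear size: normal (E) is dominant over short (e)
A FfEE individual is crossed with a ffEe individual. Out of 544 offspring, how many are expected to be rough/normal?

Dihybrid cross FfEE × ffEe — consider each gene separately:
fur texture: Ff × ff → 2 Ff, 2 ff → 2 F_ : 2 ff (out of 4)
ear size: EE × Ee → 2 EE, 2 Ee → 4 E_ (out of 4)
Combine (counts out of 4 × 4 = 16): rough/normal (F_E_) = 2×4 = 8; smooth/normal (ffE_) = 2×4 = 8
Phenotype counts (out of 16): 8 rough/normal, 8 smooth/normal
rough/normal: 8 out of 16 → fraction 1/2
Expected count = 1/2 × 544 = 272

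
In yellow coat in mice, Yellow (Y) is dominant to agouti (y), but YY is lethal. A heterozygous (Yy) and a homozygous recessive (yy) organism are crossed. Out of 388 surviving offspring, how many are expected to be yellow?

Cross: Yy × yy
Punnett square offspring (before lethality): 2 Yy, 2 yy
No YY offspring are produced in this cross.
yellow: 2 out of 4 → fraction 1/2
Expected count = 1/2 × 388 = 194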